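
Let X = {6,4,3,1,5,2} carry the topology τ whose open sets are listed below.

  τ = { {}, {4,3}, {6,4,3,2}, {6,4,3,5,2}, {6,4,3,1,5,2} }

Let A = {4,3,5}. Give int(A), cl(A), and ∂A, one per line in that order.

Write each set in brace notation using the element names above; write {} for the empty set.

int(A) = {4,3}
cl(A)  = {6,4,3,1,5,2}
∂A     = {6,1,5,2}

interior: largest open inside A is {4,3} (from {}, {4,3})
cl via duality: int({6,1,2}) = {}, so X∖{} = {6,4,3,1,5,2}
cl∖int = {6,1,5,2}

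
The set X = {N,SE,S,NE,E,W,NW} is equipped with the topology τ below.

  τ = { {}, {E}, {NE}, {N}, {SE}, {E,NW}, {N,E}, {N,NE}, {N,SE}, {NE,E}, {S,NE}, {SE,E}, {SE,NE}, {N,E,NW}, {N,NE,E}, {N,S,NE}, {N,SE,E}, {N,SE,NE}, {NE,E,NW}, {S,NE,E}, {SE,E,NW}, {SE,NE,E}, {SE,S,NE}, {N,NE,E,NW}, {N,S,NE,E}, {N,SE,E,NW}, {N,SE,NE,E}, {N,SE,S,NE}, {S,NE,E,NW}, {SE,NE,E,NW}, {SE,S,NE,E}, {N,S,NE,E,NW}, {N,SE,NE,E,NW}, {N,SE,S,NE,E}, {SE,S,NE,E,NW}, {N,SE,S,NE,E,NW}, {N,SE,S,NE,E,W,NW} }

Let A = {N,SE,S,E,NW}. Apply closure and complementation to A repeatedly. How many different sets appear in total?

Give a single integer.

8

cl via duality: int({NE,W}) = {NE}, so X∖{NE} = {N,SE,S,E,W,NW}
Write k for closure, c for complement:
  1. A     = {N,SE,S,E,NW}
  2. kA    = {N,SE,S,E,W,NW}
  3. cA    = {NE,W}
  4. ckA   = {NE}
  5. kcA   = {S,NE,W}
  6. ckcA  = {N,SE,E,NW}
  7. kckcA = {N,SE,E,W,NW}
  8. ckckcA = {S,NE}
applying k or c yields no new set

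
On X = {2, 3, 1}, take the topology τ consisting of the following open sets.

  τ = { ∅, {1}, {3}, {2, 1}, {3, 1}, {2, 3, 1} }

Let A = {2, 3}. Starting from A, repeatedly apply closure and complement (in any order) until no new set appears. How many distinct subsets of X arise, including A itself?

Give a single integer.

X∖A={1}, int(X∖A)={1}, hence cl(A)={2, 3}
Orbit (k=closure, c=complement):
  1. A     = {2, 3}
  2. cA    = {1}
  3. kcA   = {2, 1}
  4. ckcA  = {3}
(closed under both — stop)

4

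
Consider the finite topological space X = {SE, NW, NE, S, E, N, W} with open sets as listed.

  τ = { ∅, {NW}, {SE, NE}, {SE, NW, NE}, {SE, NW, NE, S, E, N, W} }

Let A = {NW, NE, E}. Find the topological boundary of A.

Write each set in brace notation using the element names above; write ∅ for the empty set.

{SE, NE, S, E, N, W}

open subsets of A: ∅, {NW}; so int(A) = {NW}
closure: X∖int(X∖A) = X∖∅ = {SE, NW, NE, S, E, N, W}
∂A = {SE, NW, NE, S, E, N, W} minus {NW} = {SE, NE, S, E, N, W}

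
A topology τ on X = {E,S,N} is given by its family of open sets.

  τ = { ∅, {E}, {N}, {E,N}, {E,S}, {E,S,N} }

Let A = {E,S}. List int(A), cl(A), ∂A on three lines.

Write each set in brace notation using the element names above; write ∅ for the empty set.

int(A) = {E,S}
cl(A)  = {E,S}
∂A     = ∅

opens ⊆ A: ∅, {E}, {E,S}; union → int = {E,S}
complement {N}; its interior {N}; cl(A) = X∖{N} = {E,S}
boundary = {E,S} ∖ {E,S} = ∅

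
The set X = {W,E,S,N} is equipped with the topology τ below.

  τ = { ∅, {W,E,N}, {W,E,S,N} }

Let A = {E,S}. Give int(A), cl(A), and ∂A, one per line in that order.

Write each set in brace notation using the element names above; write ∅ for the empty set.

int(A) = ∅
cl(A)  = {W,E,S,N}
∂A     = {W,E,S,N}

U open, U⊆A: ∅. int(A) = ⋃ = ∅
X∖A={W,N}, int(X∖A)=∅, hence cl(A)={W,E,S,N}
∂A: remove int from cl → {W,E,S,N}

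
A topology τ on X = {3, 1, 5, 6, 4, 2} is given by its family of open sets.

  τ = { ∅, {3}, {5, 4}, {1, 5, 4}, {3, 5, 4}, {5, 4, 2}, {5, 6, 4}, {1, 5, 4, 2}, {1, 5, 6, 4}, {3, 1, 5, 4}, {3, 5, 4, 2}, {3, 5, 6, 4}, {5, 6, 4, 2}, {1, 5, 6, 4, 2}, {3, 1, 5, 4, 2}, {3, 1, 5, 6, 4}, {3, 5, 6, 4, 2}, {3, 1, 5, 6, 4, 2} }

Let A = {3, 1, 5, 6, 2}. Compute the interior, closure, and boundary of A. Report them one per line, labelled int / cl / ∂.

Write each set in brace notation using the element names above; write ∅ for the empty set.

int(A) = {3}
cl(A)  = {3, 1, 5, 6, 4, 2}
∂A     = {1, 5, 6, 4, 2}

U open, U⊆A: ∅, {3}. int(A) = ⋃ = {3}
X∖A={4}, int(X∖A)=∅, hence cl(A)={3, 1, 5, 6, 4, 2}
∂A: remove int from cl → {1, 5, 6, 4, 2}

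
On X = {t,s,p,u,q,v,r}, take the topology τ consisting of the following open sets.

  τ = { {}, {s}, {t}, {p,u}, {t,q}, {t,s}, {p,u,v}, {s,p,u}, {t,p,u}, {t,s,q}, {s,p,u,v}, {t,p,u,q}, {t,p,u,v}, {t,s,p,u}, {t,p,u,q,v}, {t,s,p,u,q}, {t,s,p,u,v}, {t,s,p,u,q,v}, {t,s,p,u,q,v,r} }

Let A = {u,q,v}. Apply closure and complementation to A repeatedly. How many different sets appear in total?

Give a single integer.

10

complement {t,s,p,r}; its interior {t,s}; cl(A) = X∖{t,s} = {p,u,q,v,r}
With k = closure, c = complement:
  1. A     = {u,q,v}
  2. kA    = {p,u,q,v,r}
  3. cA    = {t,s,p,r}
  4. ckA   = {t,s}
  5. kcA   = {t,s,p,u,q,v,r}
  6. kckA  = {t,s,q,r}
  7. ckcA  = {}
  8. ckckA = {p,u,v}
  9. kckckA = {p,u,v,r}
  10. ckckckA = {t,s,q}
k, c of each give nothing new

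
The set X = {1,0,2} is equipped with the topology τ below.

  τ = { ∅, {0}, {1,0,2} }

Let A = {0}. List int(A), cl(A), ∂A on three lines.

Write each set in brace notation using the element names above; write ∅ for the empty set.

interior: largest open inside A is {0} (from ∅, {0})
cl via duality: int({1,2}) = ∅, so X∖∅ = {1,0,2}
cl∖int = {1,2}

int(A) = {0}
cl(A)  = {1,0,2}
∂A     = {1,2}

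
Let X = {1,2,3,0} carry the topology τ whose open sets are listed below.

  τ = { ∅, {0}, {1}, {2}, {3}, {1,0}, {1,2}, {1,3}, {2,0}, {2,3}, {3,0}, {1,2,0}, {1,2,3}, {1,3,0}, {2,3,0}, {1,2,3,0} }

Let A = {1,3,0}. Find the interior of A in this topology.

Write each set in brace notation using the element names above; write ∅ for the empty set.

opens ⊆ A: ∅, {0}, {1}, {3}, {1,3}, {1,0}, {3,0}, {1,3,0}; union → int = {1,3,0}

{1,3,0}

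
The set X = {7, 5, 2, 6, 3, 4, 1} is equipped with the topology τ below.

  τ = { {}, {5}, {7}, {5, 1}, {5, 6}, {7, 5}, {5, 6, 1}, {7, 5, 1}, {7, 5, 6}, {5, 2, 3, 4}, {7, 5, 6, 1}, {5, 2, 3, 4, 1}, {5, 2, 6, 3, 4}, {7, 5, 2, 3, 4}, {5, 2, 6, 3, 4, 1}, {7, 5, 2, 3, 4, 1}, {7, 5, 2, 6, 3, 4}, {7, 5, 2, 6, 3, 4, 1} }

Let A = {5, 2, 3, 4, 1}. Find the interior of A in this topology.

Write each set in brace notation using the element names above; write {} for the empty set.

{5, 2, 3, 4, 1}

U open, U⊆A: {}, {5}, {5, 1}, {5, 2, 3, 4}, {5, 2, 3, 4, 1}. int(A) = ⋃ = {5, 2, 3, 4, 1}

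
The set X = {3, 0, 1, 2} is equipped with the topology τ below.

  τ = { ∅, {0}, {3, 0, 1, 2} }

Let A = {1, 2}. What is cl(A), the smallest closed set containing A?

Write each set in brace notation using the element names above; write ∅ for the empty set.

complement {3, 0}; its interior {0}; cl(A) = X∖{0} = {3, 1, 2}

{3, 1, 2}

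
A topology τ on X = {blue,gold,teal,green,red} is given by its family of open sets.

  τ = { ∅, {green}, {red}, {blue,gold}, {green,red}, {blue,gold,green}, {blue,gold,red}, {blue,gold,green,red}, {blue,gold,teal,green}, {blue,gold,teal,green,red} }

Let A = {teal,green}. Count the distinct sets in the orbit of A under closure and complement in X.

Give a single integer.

4

closure: X∖int(X∖A) = X∖{blue,gold,red} = {teal,green}
Let k=closure and c=complement:
  1. A     = {teal,green}
  2. cA    = {blue,gold,red}
  3. kcA   = {blue,gold,teal,red}
  4. ckcA  = {green}
— saturated at 4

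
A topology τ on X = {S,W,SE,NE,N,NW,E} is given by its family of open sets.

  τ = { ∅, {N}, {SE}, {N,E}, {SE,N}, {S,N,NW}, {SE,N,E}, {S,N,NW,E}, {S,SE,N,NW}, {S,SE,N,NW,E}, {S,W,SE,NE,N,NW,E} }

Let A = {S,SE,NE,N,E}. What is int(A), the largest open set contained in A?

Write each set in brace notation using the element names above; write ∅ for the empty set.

{SE,N,E}

open subsets of A: ∅, {N}, {SE}, {N,E}, {SE,N}, {SE,N,E}; so int(A) = {SE,N,E}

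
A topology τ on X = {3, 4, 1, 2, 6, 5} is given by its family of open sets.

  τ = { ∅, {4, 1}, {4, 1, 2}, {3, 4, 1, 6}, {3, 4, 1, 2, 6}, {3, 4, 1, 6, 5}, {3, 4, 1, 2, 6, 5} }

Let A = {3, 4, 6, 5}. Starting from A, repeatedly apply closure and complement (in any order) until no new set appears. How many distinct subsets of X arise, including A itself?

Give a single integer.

complement {1, 2}; its interior ∅; cl(A) = X∖∅ = {3, 4, 1, 2, 6, 5}
With k = closure, c = complement:
  1. A     = {3, 4, 6, 5}
  2. kA    = {3, 4, 1, 2, 6, 5}
  3. cA    = {1, 2}
  4. ckA   = ∅
k, c of each give nothing new

4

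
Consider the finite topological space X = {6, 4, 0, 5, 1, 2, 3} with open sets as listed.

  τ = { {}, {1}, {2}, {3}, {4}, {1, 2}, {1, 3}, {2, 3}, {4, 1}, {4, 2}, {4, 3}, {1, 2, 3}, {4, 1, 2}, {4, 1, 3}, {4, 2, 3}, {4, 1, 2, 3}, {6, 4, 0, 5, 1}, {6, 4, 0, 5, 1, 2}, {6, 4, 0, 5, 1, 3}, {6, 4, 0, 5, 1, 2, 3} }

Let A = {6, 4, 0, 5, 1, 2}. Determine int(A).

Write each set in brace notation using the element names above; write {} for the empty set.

opens ⊆ A: {}, {1}, {4}, {2}, {1, 2}, {4, 2}, {4, 1}, {4, 1, 2}, {6, 4, 0, 5, 1}, {6, 4, 0, 5, 1, 2}; union → int = {6, 4, 0, 5, 1, 2}

{6, 4, 0, 5, 1, 2}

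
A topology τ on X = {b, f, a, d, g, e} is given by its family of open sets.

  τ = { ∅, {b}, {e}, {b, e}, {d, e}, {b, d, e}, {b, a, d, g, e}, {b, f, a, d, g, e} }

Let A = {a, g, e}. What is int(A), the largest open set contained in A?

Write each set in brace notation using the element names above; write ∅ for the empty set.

open subsets of A: ∅, {e}; so int(A) = {e}

{e}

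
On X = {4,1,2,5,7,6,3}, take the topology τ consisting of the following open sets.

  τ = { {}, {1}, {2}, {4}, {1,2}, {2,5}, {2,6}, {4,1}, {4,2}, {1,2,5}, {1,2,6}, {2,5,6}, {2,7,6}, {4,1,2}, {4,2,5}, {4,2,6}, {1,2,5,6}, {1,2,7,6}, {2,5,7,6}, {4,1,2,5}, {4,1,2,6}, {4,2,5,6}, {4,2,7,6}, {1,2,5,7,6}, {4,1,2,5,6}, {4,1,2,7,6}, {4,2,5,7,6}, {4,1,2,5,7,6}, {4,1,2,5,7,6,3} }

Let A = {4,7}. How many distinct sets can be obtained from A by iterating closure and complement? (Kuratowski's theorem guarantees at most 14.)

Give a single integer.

8

cl via duality: int({1,2,5,6,3}) = {1,2,5,6}, so X∖{1,2,5,6} = {4,7,3}
Write k for closure, c for complement:
  1. A     = {4,7}
  2. kA    = {4,7,3}
  3. cA    = {1,2,5,6,3}
  4. ckA   = {1,2,5,6}
  5. kcA   = {1,2,5,7,6,3}
  6. ckcA  = {4}
  7. kckcA = {4,3}
  8. ckckcA = {1,2,5,7,6}
applying k or c yields no new set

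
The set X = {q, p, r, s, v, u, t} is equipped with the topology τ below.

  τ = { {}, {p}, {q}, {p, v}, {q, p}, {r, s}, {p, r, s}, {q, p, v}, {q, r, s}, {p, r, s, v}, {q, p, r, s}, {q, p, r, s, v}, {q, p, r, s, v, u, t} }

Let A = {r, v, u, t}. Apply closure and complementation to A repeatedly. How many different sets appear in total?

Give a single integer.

X∖A={q, p, s}, int(X∖A)={q, p}, hence cl(A)={r, s, v, u, t}
Orbit (k=closure, c=complement):
  1. A     = {r, v, u, t}
  2. kA    = {r, s, v, u, t}
  3. cA    = {q, p, s}
  4. ckA   = {q, p}
  5. kcA   = {q, p, r, s, v, u, t}
  6. kckA  = {q, p, v, u, t}
  7. ckcA  = {}
  8. ckckA = {r, s}
  9. kckckA = {r, s, u, t}
  10. ckckckA = {q, p, v}
(closed under both — stop)

10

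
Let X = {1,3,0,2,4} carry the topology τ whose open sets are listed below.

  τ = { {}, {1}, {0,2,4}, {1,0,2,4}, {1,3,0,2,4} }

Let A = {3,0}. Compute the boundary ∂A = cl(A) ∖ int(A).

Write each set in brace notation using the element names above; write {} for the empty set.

interior: largest open inside A is {} (from {})
cl via duality: int({1,2,4}) = {1}, so X∖{1} = {3,0,2,4}
cl∖int = {3,0,2,4}

{3,0,2,4}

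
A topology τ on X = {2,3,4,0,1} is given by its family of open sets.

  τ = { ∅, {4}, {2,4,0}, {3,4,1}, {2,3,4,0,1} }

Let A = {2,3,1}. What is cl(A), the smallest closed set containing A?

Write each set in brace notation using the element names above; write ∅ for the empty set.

{2,3,0,1}

complement {4,0}; its interior {4}; cl(A) = X∖{4} = {2,3,0,1}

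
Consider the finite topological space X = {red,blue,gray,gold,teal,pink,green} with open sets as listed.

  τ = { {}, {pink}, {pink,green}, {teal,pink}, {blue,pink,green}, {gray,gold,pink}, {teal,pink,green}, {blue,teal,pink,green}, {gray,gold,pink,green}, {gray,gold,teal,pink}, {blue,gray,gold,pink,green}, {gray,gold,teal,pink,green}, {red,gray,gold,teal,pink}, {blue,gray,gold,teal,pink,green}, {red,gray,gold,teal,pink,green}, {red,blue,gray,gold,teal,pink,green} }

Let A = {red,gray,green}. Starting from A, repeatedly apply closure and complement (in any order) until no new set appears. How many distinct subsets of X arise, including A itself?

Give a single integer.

6

X∖A={blue,gold,teal,pink}, int(X∖A)={teal,pink}, hence cl(A)={red,blue,gray,gold,green}
Orbit (k=closure, c=complement):
  1. A     = {red,gray,green}
  2. kA    = {red,blue,gray,gold,green}
  3. cA    = {blue,gold,teal,pink}
  4. ckA   = {teal,pink}
  5. kcA   = {red,blue,gray,gold,teal,pink,green}
  6. ckcA  = {}
(closed under both — stop)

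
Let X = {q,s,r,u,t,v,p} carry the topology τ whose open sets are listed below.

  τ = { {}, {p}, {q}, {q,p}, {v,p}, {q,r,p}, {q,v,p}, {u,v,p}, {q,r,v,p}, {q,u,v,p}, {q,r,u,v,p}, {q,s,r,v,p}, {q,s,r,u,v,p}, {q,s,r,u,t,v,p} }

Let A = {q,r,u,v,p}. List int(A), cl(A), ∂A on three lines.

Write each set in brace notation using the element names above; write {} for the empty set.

int(A) = {q,r,u,v,p}
cl(A)  = {q,s,r,u,t,v,p}
∂A     = {s,t}

opens ⊆ A: {}, {q}, {p}, {q,p}, {v,p}, {u,v,p}, {q,v,p}, {q,r,p}, {q,r,v,p}, {q,u,v,p}, {q,r,u,v,p}; union → int = {q,r,u,v,p}
complement {s,t}; its interior {}; cl(A) = X∖{} = {q,s,r,u,t,v,p}
boundary = {q,s,r,u,t,v,p} ∖ {q,r,u,v,p} = {s,t}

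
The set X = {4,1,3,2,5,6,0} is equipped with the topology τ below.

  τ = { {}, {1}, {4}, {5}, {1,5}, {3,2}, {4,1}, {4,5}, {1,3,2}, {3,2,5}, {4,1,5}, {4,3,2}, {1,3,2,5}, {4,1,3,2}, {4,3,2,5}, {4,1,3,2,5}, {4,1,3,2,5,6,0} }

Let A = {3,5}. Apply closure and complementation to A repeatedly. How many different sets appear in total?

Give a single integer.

cl via duality: int({4,1,2,6,0}) = {4,1}, so X∖{4,1} = {3,2,5,6,0}
Write k for closure, c for complement:
  1. A     = {3,5}
  2. kA    = {3,2,5,6,0}
  3. cA    = {4,1,2,6,0}
  4. ckA   = {4,1}
  5. kcA   = {4,1,3,2,6,0}
  6. kckA  = {4,1,6,0}
  7. ckcA  = {5}
  8. ckckA = {3,2,5}
  9. kckcA = {5,6,0}
  10. ckckcA = {4,1,3,2}
applying k or c yields no new set

10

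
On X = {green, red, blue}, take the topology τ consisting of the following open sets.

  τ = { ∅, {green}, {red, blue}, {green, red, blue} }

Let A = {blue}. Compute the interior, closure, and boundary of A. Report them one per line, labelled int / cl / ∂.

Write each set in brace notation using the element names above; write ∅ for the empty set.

int(A) = ∅
cl(A)  = {red, blue}
∂A     = {red, blue}

U open, U⊆A: ∅. int(A) = ⋃ = ∅
X∖A={green, red}, int(X∖A)={green}, hence cl(A)={red, blue}
∂A: remove int from cl → {red, blue}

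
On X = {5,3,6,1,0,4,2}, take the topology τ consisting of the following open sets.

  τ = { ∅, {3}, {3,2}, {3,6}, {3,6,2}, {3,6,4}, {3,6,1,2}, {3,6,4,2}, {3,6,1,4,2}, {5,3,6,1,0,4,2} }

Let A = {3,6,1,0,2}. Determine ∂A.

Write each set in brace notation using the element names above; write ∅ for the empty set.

{5,0,4}

interior: largest open inside A is {3,6,1,2} (from ∅, {3}, {3,6}, {3,2}, {3,6,2}, {3,6,1,2})
cl via duality: int({5,4}) = ∅, so X∖∅ = {5,3,6,1,0,4,2}
cl∖int = {5,0,4}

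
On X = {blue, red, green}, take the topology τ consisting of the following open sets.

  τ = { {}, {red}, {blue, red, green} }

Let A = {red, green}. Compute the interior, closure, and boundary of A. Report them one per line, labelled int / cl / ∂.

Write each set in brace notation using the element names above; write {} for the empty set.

int(A) = {red}
cl(A)  = {blue, red, green}
∂A     = {blue, green}

open subsets of A: {}, {red}; so int(A) = {red}
closure: X∖int(X∖A) = X∖{} = {blue, red, green}
∂A = {blue, red, green} minus {red} = {blue, green}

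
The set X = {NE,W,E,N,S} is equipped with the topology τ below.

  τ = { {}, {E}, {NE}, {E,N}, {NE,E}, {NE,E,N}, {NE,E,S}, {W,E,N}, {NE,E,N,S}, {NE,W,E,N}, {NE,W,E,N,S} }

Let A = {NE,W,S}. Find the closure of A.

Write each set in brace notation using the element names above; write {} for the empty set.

X∖A={E,N}, int(X∖A)={E,N}, hence cl(A)={NE,W,S}

{NE,W,S}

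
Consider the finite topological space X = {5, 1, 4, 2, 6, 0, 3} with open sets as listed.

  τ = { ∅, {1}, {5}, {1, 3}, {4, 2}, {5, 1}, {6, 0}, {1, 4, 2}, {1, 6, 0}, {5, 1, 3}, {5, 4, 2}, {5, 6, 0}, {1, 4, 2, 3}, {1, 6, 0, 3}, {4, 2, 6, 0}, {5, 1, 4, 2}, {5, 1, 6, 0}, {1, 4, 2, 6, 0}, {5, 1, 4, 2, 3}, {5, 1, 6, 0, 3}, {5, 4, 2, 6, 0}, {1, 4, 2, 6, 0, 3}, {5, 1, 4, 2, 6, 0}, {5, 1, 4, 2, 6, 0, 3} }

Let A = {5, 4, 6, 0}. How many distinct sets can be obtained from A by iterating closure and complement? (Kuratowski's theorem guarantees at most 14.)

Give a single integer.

closure: X∖int(X∖A) = X∖{1, 3} = {5, 4, 2, 6, 0}
Let k=closure and c=complement:
  1. A     = {5, 4, 6, 0}
  2. kA    = {5, 4, 2, 6, 0}
  3. cA    = {1, 2, 3}
  4. ckA   = {1, 3}
  5. kcA   = {1, 4, 2, 3}
  6. ckcA  = {5, 6, 0}
— saturated at 6

6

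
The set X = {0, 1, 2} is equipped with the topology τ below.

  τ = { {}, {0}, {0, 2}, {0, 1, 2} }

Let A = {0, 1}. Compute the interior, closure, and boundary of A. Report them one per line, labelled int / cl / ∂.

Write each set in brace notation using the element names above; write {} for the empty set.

open subsets of A: {}, {0}; so int(A) = {0}
closure: X∖int(X∖A) = X∖{} = {0, 1, 2}
∂A = {0, 1, 2} minus {0} = {1, 2}

int(A) = {0}
cl(A)  = {0, 1, 2}
∂A     = {1, 2}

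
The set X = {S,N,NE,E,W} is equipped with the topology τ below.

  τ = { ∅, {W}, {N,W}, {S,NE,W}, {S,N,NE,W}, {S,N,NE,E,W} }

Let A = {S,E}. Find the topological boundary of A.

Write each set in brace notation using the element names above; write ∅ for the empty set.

interior: largest open inside A is ∅ (from ∅)
cl via duality: int({N,NE,W}) = {N,W}, so X∖{N,W} = {S,NE,E}
cl∖int = {S,NE,E}

{S,NE,E}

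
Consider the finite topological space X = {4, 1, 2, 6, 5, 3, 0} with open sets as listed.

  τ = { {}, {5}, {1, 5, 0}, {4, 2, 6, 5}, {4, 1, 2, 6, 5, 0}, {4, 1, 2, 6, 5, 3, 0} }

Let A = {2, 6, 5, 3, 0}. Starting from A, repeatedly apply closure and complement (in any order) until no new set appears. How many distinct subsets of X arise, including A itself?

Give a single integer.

closure: X∖int(X∖A) = X∖{} = {4, 1, 2, 6, 5, 3, 0}
Let k=closure and c=complement:
  1. A     = {2, 6, 5, 3, 0}
  2. kA    = {4, 1, 2, 6, 5, 3, 0}
  3. cA    = {4, 1}
  4. ckA   = {}
  5. kcA   = {4, 1, 2, 6, 3, 0}
  6. ckcA  = {5}
— saturated at 6

6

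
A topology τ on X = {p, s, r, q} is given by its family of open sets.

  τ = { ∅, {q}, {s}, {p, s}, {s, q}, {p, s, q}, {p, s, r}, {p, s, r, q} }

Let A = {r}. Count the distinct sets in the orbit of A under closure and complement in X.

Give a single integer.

complement {p, s, q}; its interior {p, s, q}; cl(A) = X∖{p, s, q} = {r}
With k = closure, c = complement:
  1. A     = {r}
  2. cA    = {p, s, q}
  3. kcA   = {p, s, r, q}
  4. ckcA  = ∅
k, c of each give nothing new

4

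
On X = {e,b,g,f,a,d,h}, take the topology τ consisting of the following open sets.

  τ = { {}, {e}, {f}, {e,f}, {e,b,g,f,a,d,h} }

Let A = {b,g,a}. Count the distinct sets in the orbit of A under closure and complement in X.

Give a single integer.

6

complement {e,f,d,h}; its interior {e,f}; cl(A) = X∖{e,f} = {b,g,a,d,h}
With k = closure, c = complement:
  1. A     = {b,g,a}
  2. kA    = {b,g,a,d,h}
  3. cA    = {e,f,d,h}
  4. ckA   = {e,f}
  5. kcA   = {e,b,g,f,a,d,h}
  6. ckcA  = {}
k, c of each give nothing new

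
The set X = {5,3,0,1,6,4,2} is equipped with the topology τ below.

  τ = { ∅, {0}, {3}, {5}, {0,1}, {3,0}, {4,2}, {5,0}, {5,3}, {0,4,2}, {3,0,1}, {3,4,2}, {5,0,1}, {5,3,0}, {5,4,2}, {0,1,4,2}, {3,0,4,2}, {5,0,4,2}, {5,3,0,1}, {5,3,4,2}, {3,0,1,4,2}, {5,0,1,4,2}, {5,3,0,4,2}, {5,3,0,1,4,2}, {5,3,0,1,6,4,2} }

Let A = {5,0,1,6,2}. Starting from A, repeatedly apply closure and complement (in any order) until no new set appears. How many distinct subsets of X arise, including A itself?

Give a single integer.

10

closure: X∖int(X∖A) = X∖{3} = {5,0,1,6,4,2}
Let k=closure and c=complement:
  1. A     = {5,0,1,6,2}
  2. kA    = {5,0,1,6,4,2}
  3. cA    = {3,4}
  4. ckA   = {3}
  5. kcA   = {3,6,4,2}
  6. kckA  = {3,6}
  7. ckcA  = {5,0,1}
  8. ckckA = {5,0,1,4,2}
  9. kckcA = {5,0,1,6}
  10. ckckcA = {3,4,2}
— saturated at 10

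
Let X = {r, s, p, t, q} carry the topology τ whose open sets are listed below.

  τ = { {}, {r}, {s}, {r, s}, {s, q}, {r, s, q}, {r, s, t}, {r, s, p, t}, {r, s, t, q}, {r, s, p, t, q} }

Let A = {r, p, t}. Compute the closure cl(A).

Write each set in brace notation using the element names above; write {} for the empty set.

{r, p, t}

cl via duality: int({s, q}) = {s, q}, so X∖{s, q} = {r, p, t}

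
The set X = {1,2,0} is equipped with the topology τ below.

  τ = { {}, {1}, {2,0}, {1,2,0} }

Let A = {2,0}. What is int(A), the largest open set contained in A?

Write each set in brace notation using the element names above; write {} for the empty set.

{2,0}

interior: largest open inside A is {2,0} (from {}, {2,0})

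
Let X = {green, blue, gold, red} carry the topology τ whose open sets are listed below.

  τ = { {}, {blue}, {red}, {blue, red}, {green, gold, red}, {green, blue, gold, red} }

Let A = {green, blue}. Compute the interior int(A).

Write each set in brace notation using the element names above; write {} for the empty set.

U open, U⊆A: {}, {blue}. int(A) = ⋃ = {blue}

{blue}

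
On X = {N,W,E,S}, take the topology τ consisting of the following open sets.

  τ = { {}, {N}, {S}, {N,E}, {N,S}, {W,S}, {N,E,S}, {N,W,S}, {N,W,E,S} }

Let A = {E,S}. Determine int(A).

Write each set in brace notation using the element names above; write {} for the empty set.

{S}

open subsets of A: {}, {S}; so int(A) = {S}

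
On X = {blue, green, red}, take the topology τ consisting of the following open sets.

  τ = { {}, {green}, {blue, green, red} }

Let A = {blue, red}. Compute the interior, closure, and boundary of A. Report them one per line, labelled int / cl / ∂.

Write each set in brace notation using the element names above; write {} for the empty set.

int(A) = {}
cl(A)  = {blue, red}
∂A     = {blue, red}

open subsets of A: {}; so int(A) = {}
closure: X∖int(X∖A) = X∖{green} = {blue, red}
∂A = {blue, red} minus {} = {blue, red}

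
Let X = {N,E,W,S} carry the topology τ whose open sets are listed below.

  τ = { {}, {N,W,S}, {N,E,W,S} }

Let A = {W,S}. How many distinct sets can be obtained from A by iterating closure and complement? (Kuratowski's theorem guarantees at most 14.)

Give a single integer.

4

complement {N,E}; its interior {}; cl(A) = X∖{} = {N,E,W,S}
With k = closure, c = complement:
  1. A     = {W,S}
  2. kA    = {N,E,W,S}
  3. cA    = {N,E}
  4. ckA   = {}
k, c of each give nothing new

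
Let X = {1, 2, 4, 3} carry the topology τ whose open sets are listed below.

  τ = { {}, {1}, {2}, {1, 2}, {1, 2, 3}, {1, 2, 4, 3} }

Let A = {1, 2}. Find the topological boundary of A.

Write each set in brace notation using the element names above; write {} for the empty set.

{4, 3}

U open, U⊆A: {}, {2}, {1}, {1, 2}. int(A) = ⋃ = {1, 2}
X∖A={4, 3}, int(X∖A)={}, hence cl(A)={1, 2, 4, 3}
∂A: remove int from cl → {4, 3}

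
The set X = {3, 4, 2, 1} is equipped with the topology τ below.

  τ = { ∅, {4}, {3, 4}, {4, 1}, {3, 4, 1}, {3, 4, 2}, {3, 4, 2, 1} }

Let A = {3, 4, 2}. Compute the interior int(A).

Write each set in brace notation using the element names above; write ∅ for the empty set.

open subsets of A: ∅, {4}, {3, 4}, {3, 4, 2}; so int(A) = {3, 4, 2}

{3, 4, 2}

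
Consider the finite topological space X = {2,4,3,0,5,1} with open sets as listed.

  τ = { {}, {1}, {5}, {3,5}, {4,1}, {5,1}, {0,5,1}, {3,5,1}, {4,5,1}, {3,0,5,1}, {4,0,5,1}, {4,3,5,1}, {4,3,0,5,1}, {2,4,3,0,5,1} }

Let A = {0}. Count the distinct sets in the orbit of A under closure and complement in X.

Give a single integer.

6

cl via duality: int({2,4,3,5,1}) = {4,3,5,1}, so X∖{4,3,5,1} = {2,0}
Write k for closure, c for complement:
  1. A     = {0}
  2. kA    = {2,0}
  3. cA    = {2,4,3,5,1}
  4. ckA   = {4,3,5,1}
  5. kcA   = {2,4,3,0,5,1}
  6. ckcA  = {}
applying k or c yields no new set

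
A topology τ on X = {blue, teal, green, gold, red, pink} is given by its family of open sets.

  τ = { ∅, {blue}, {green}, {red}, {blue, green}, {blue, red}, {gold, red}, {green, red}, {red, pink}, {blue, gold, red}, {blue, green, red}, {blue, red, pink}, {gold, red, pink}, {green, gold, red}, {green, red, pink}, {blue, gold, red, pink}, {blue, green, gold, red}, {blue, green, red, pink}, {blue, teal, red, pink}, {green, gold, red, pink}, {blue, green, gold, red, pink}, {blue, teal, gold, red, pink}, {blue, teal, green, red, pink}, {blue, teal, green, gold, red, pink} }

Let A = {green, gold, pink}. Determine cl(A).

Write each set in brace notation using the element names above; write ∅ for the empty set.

{teal, green, gold, pink}

cl via duality: int({blue, teal, red}) = {blue, red}, so X∖{blue, red} = {teal, green, gold, pink}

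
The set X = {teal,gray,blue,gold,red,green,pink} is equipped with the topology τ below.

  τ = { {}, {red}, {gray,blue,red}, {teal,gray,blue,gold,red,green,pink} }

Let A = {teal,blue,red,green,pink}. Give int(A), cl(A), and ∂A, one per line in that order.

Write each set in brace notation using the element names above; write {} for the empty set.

interior: largest open inside A is {red} (from {}, {red})
cl via duality: int({gray,gold}) = {}, so X∖{} = {teal,gray,blue,gold,red,green,pink}
cl∖int = {teal,gray,blue,gold,green,pink}

int(A) = {red}
cl(A)  = {teal,gray,blue,gold,red,green,pink}
∂A     = {teal,gray,blue,gold,green,pink}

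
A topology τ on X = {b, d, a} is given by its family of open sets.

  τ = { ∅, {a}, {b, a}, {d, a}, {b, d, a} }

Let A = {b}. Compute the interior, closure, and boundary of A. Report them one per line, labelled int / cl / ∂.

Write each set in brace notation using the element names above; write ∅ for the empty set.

interior: largest open inside A is ∅ (from ∅)
cl via duality: int({d, a}) = {d, a}, so X∖{d, a} = {b}
cl∖int = {b}

int(A) = ∅
cl(A)  = {b}
∂A     = {b}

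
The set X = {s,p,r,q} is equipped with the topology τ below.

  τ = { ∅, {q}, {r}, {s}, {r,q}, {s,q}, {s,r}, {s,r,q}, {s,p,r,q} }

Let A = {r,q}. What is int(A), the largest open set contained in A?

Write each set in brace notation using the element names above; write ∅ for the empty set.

{r,q}

interior: largest open inside A is {r,q} (from ∅, {q}, {r}, {r,q})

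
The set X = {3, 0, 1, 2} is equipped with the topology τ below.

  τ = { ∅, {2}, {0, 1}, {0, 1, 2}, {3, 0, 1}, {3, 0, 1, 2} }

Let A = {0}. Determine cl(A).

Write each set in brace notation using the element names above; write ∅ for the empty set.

complement {3, 1, 2}; its interior {2}; cl(A) = X∖{2} = {3, 0, 1}

{3, 0, 1}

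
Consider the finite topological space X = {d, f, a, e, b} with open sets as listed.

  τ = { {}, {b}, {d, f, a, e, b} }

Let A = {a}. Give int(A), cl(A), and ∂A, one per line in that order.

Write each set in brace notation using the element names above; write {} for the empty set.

interior: largest open inside A is {} (from {})
cl via duality: int({d, f, e, b}) = {b}, so X∖{b} = {d, f, a, e}
cl∖int = {d, f, a, e}

int(A) = {}
cl(A)  = {d, f, a, e}
∂A     = {d, f, a, e}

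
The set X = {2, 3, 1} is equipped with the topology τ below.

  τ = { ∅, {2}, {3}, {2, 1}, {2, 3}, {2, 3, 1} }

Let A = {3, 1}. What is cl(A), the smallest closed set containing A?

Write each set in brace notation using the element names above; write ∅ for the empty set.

{3, 1}

complement {2}; its interior {2}; cl(A) = X∖{2} = {3, 1}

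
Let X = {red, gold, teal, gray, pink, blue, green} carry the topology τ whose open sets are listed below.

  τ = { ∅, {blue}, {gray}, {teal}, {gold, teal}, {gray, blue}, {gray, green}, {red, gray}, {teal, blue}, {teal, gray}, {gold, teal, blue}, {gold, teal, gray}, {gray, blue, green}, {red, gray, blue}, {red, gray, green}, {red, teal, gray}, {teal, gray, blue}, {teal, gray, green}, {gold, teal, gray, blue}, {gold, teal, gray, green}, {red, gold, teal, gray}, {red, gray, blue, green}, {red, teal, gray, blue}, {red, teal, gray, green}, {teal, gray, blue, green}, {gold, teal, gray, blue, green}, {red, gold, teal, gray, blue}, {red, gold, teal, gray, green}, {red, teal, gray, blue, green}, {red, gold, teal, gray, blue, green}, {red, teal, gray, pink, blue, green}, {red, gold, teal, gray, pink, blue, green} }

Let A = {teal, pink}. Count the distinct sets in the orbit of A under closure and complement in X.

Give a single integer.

8

X∖A={red, gold, gray, blue, green}, int(X∖A)={red, gray, blue, green}, hence cl(A)={gold, teal, pink}
Orbit (k=closure, c=complement):
  1. A     = {teal, pink}
  2. kA    = {gold, teal, pink}
  3. cA    = {red, gold, gray, blue, green}
  4. ckA   = {red, gray, blue, green}
  5. kcA   = {red, gold, gray, pink, blue, green}
  6. kckA  = {red, gray, pink, blue, green}
  7. ckcA  = {teal}
  8. ckckA = {gold, teal}
(closed under both — stop)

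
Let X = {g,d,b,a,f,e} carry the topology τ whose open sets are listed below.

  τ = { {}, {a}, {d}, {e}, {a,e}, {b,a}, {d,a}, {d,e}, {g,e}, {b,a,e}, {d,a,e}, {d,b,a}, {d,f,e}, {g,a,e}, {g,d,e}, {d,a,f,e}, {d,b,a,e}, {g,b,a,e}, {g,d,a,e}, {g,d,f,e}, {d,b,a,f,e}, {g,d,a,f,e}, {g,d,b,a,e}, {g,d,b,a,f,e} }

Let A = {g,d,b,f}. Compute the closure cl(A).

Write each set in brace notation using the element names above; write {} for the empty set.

{g,d,b,f}

complement {a,e}; its interior {a,e}; cl(A) = X∖{a,e} = {g,d,b,f}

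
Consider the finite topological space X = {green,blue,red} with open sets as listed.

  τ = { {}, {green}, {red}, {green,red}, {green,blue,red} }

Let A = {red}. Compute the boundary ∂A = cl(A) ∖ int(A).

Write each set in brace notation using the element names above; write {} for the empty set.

interior: largest open inside A is {red} (from {}, {red})
cl via duality: int({green,blue}) = {green}, so X∖{green} = {blue,red}
cl∖int = {blue}

{blue}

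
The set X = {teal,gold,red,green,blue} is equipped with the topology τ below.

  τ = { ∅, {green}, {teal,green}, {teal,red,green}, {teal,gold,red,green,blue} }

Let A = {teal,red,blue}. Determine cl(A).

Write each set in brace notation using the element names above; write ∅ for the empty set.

{teal,gold,red,blue}

complement {gold,green}; its interior {green}; cl(A) = X∖{green} = {teal,gold,red,blue}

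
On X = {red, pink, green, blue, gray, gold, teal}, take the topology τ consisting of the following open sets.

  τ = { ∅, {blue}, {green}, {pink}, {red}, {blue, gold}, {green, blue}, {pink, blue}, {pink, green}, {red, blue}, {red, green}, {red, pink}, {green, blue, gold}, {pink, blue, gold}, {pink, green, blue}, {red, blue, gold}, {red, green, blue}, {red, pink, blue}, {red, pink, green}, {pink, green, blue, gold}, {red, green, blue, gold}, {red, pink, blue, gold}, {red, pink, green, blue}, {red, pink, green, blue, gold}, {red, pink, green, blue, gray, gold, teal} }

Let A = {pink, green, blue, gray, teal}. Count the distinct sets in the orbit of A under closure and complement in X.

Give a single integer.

8

closure: X∖int(X∖A) = X∖{red} = {pink, green, blue, gray, gold, teal}
Let k=closure and c=complement:
  1. A     = {pink, green, blue, gray, teal}
  2. kA    = {pink, green, blue, gray, gold, teal}
  3. cA    = {red, gold}
  4. ckA   = {red}
  5. kcA   = {red, gray, gold, teal}
  6. kckA  = {red, gray, teal}
  7. ckcA  = {pink, green, blue}
  8. ckckA = {pink, green, blue, gold}
— saturated at 8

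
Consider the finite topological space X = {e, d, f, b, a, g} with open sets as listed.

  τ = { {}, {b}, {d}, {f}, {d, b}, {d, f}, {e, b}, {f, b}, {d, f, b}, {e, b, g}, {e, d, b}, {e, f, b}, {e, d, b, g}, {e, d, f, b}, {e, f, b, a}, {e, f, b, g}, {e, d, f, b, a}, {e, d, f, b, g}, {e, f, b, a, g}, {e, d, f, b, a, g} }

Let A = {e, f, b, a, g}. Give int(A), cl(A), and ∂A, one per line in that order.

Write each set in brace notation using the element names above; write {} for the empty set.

interior: largest open inside A is {e, f, b, a, g} (from {}, {f}, {b}, {f, b}, {e, b}, {e, f, b}, {e, b, g}, {e, f, b, g}, {e, f, b, a}, {e, f, b, a, g})
cl via duality: int({d}) = {d}, so X∖{d} = {e, f, b, a, g}
cl∖int = {}

int(A) = {e, f, b, a, g}
cl(A)  = {e, f, b, a, g}
∂A     = {}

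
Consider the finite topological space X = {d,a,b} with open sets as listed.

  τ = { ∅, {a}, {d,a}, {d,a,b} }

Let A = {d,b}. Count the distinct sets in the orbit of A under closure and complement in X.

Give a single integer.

complement {a}; its interior {a}; cl(A) = X∖{a} = {d,b}
With k = closure, c = complement:
  1. A     = {d,b}
  2. cA    = {a}
  3. kcA   = {d,a,b}
  4. ckcA  = ∅
k, c of each give nothing new

4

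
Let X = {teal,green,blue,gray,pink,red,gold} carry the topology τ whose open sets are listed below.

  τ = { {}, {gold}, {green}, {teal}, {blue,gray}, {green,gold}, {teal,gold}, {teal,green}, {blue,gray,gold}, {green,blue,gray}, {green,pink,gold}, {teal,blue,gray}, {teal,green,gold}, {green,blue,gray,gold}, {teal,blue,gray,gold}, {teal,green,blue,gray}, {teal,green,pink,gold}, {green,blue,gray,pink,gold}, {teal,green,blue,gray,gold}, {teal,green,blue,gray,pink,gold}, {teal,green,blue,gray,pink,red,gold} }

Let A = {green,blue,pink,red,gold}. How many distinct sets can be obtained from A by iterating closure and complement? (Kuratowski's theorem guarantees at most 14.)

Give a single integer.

X∖A={teal,gray}, int(X∖A)={teal}, hence cl(A)={green,blue,gray,pink,red,gold}
Orbit (k=closure, c=complement):
  1. A     = {green,blue,pink,red,gold}
  2. kA    = {green,blue,gray,pink,red,gold}
  3. cA    = {teal,gray}
  4. ckA   = {teal}
  5. kcA   = {teal,blue,gray,red}
  6. kckA  = {teal,red}
  7. ckcA  = {green,pink,gold}
  8. ckckA = {green,blue,gray,pink,gold}
  9. kckcA = {green,pink,red,gold}
  10. ckckcA = {teal,blue,gray}
(closed under both — stop)

10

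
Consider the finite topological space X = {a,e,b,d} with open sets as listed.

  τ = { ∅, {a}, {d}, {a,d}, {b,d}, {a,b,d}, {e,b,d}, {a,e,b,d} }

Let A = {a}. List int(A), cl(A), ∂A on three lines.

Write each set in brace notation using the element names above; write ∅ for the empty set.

open subsets of A: ∅, {a}; so int(A) = {a}
closure: X∖int(X∖A) = X∖{e,b,d} = {a}
∂A = {a} minus {a} = ∅

int(A) = {a}
cl(A)  = {a}
∂A     = ∅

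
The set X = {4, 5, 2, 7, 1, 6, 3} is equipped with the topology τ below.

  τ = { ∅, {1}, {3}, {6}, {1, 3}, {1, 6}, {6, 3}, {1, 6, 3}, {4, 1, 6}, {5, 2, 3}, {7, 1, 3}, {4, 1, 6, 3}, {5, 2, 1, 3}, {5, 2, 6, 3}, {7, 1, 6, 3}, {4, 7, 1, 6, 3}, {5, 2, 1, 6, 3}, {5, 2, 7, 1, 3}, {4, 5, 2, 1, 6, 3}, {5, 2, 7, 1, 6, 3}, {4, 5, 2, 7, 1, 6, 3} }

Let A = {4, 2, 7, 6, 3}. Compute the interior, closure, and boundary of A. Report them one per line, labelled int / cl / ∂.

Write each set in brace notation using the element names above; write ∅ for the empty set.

int(A) = {6, 3}
cl(A)  = {4, 5, 2, 7, 6, 3}
∂A     = {4, 5, 2, 7}

open subsets of A: ∅, {6}, {3}, {6, 3}; so int(A) = {6, 3}
closure: X∖int(X∖A) = X∖{1} = {4, 5, 2, 7, 6, 3}
∂A = {4, 5, 2, 7, 6, 3} minus {6, 3} = {4, 5, 2, 7}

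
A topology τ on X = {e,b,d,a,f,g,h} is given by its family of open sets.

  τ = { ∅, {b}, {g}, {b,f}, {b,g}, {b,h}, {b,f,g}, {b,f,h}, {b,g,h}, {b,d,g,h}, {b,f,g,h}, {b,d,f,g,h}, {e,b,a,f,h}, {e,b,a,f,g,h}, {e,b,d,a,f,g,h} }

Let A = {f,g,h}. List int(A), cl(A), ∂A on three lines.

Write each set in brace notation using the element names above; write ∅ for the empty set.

int(A) = {g}
cl(A)  = {e,d,a,f,g,h}
∂A     = {e,d,a,f,h}

open subsets of A: ∅, {g}; so int(A) = {g}
closure: X∖int(X∖A) = X∖{b} = {e,d,a,f,g,h}
∂A = {e,d,a,f,g,h} minus {g} = {e,d,a,f,h}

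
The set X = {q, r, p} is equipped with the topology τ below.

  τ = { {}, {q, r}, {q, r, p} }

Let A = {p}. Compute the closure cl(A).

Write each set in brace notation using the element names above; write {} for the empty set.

{p}

cl via duality: int({q, r}) = {q, r}, so X∖{q, r} = {p}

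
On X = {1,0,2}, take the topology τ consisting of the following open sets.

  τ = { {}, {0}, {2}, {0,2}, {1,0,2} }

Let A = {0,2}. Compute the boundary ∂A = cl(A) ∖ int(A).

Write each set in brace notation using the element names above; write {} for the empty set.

{1}

interior: largest open inside A is {0,2} (from {}, {2}, {0}, {0,2})
cl via duality: int({1}) = {}, so X∖{} = {1,0,2}
cl∖int = {1}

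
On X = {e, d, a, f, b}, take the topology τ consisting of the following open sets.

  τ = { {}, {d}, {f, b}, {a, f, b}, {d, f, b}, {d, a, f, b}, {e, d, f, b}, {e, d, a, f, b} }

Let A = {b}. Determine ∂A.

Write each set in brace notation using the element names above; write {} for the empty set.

{e, a, f, b}

open subsets of A: {}; so int(A) = {}
closure: X∖int(X∖A) = X∖{d} = {e, a, f, b}
∂A = {e, a, f, b} minus {} = {e, a, f, b}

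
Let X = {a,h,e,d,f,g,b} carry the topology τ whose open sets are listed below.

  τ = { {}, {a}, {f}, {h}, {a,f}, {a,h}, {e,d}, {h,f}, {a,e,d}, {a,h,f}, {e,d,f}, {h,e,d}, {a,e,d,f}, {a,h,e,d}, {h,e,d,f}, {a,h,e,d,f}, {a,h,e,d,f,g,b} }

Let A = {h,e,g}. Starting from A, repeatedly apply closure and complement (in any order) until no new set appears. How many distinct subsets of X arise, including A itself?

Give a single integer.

closure: X∖int(X∖A) = X∖{a,f} = {h,e,d,g,b}
Let k=closure and c=complement:
  1. A     = {h,e,g}
  2. kA    = {h,e,d,g,b}
  3. cA    = {a,d,f,b}
  4. ckA   = {a,f}
  5. kcA   = {a,e,d,f,g,b}
  6. kckA  = {a,f,g,b}
  7. ckcA  = {h}
  8. ckckA = {h,e,d}
  9. kckcA = {h,g,b}
  10. ckckcA = {a,e,d,f}
— saturated at 10

10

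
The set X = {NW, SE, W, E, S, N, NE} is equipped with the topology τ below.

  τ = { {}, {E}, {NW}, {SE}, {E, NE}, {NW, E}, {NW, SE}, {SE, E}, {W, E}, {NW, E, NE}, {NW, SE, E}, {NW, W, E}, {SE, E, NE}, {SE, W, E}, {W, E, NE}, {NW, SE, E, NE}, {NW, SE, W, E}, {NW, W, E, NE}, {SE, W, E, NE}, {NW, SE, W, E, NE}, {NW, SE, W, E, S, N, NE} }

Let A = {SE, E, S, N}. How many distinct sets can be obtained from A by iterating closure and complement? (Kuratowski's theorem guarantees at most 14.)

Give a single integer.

closure: X∖int(X∖A) = X∖{NW} = {SE, W, E, S, N, NE}
Let k=closure and c=complement:
  1. A     = {SE, E, S, N}
  2. kA    = {SE, W, E, S, N, NE}
  3. cA    = {NW, W, NE}
  4. ckA   = {NW}
  5. kcA   = {NW, W, S, N, NE}
  6. kckA  = {NW, S, N}
  7. ckcA  = {SE, E}
  8. ckckA = {SE, W, E, NE}
— saturated at 8

8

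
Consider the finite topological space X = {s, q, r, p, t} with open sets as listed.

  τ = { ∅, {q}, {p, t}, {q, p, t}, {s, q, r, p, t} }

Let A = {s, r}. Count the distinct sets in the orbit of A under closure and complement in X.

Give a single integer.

X∖A={q, p, t}, int(X∖A)={q, p, t}, hence cl(A)={s, r}
Orbit (k=closure, c=complement):
  1. A     = {s, r}
  2. cA    = {q, p, t}
  3. kcA   = {s, q, r, p, t}
  4. ckcA  = ∅
(closed under both — stop)

4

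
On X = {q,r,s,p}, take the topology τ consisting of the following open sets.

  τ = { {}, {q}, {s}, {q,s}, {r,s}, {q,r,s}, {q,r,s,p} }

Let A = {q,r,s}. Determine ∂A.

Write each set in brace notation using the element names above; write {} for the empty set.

U open, U⊆A: {}, {q}, {s}, {q,s}, {r,s}, {q,r,s}. int(A) = ⋃ = {q,r,s}
X∖A={p}, int(X∖A)={}, hence cl(A)={q,r,s,p}
∂A: remove int from cl → {p}

{p}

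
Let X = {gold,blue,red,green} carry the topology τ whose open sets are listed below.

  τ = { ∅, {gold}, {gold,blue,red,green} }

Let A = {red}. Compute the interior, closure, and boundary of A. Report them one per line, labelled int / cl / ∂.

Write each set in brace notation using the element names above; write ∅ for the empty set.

int(A) = ∅
cl(A)  = {blue,red,green}
∂A     = {blue,red,green}

U open, U⊆A: ∅. int(A) = ⋃ = ∅
X∖A={gold,blue,green}, int(X∖A)={gold}, hence cl(A)={blue,red,green}
∂A: remove int from cl → {blue,red,green}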